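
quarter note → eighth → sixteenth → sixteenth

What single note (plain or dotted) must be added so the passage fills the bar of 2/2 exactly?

The bar of 2/2 = 16 sixteenth notes.
In sixteenth notes: quarter note = 4; eighth = 2; sixteenth = 1; sixteenth = 1.
Altogether 4 + 2 + 1 + 1 = 8.
Remaining: 16 − 8 = 8 sixteenth notes, which is a half note.

half note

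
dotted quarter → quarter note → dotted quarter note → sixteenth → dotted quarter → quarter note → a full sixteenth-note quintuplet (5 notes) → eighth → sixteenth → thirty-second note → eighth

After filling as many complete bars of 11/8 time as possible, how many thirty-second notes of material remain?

One bar of 11/8 = 44 thirty-second notes.
Express everything in thirty-second notes: dotted quarter = 12; quarter note = 8; dotted quarter note = 12; sixteenth = 2; dotted quarter = 12; quarter note = 8; a full sixteenth-note quintuplet (5 notes) (five quintuplet sixteenths span one quarter) = 8; eighth = 4; sixteenth = 2; thirty-second note = 1; eighth = 4.
Altogether 12 + 8 + 12 + 2 + 12 + 8 + 8 + 4 + 2 + 1 + 4 = 73.
73 ÷ 44 = 1 complete bar with 29 thirty-second notes remaining.

29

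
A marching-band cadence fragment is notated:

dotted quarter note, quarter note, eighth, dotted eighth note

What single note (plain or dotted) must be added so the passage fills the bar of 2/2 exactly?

sixteenth note

The bar of 2/2 = 16 sixteenth notes.
Express everything in sixteenth notes: dotted quarter note = 6; quarter note = 4; eighth = 2; dotted eighth note = 3.
Adding: 6 + 4 + 2 + 3 = 15.
Remaining: 16 − 15 = 1 sixteenth note, which is a sixteenth note.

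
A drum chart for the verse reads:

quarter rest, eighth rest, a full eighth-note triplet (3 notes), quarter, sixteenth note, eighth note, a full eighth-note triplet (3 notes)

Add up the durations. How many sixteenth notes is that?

21

In sixteenth notes: quarter rest = 4; eighth rest = 2; a full eighth-note triplet (3 notes) (three triplet eighths span one quarter) = 4; quarter = 4; sixteenth note = 1; eighth note = 2; a full eighth-note triplet (3 notes) (three triplet eighths span one quarter) = 4.
Total: 4 + 2 + 4 + 4 + 1 + 2 + 4 = 21 sixteenth notes.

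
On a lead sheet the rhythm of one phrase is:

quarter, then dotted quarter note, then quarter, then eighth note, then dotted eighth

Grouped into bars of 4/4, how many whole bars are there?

1

One bar of 4/4 = 16 sixteenth notes.
Express everything in sixteenth notes: quarter = 4; dotted quarter note = 6; quarter = 4; eighth note = 2; dotted eighth = 3.
Total: 4 + 6 + 4 + 2 + 3 = 19.
19 ÷ 16 = 1 complete bar with 3 left over.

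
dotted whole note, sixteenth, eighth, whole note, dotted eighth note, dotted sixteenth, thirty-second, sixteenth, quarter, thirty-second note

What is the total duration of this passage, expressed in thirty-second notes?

107

In thirty-second notes: dotted whole note = 48; sixteenth = 2; eighth = 4; whole note = 32; dotted eighth note = 6; dotted sixteenth = 3; thirty-second = 1; sixteenth = 2; quarter = 8; thirty-second note = 1.
Total: 48 + 2 + 4 + 32 + 6 + 3 + 1 + 2 + 8 + 1 = 107 thirty-second notes.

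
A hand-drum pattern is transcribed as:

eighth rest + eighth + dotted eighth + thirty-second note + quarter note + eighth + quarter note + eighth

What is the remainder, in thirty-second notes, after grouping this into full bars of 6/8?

One bar of 6/8 = 24 thirty-second notes.
In thirty-second notes: eighth rest = 4; eighth = 4; dotted eighth = 6; thirty-second note = 1; quarter note = 8; eighth = 4; quarter note = 8; eighth = 4.
Sum: 4 + 4 + 6 + 1 + 8 + 4 + 8 + 4 = 39.
39 ÷ 24 = 1 complete bar with 15 thirty-second notes remaining.

15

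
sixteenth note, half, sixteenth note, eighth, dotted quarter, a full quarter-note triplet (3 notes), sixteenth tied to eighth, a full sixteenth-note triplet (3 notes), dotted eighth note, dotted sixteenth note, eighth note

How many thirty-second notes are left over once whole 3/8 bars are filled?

One bar of 3/8 = 12 thirty-second notes.
Convert each value to thirty-second notes: sixteenth note = 2; half = 16; sixteenth note = 2; eighth = 4; dotted quarter = 12; a full quarter-note triplet (3 notes) (three triplet quarters span one half) = 16; sixteenth tied to eighth (sixteenth + eighth) = 6; a full sixteenth-note triplet (3 notes) (three triplet sixteenths span one eighth) = 4; dotted eighth note = 6; dotted sixteenth note = 3; eighth note = 4.
Total: 2 + 16 + 2 + 4 + 12 + 16 + 6 + 4 + 6 + 3 + 4 = 75.
75 ÷ 12 = 6 complete bars with 3 thirty-second notes remaining.

3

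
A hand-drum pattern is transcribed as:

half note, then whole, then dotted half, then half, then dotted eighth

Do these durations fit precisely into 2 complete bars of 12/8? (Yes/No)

One bar of 12/8 = 24 sixteenth notes, so 2 bars = 48.
Working in sixteenth notes: half note = 8; whole = 16; dotted half = 12; half = 8; dotted eighth = 3.
Total: 8 + 16 + 12 + 8 + 3 = 47.
47 falls short of 48, so the answer is No.

No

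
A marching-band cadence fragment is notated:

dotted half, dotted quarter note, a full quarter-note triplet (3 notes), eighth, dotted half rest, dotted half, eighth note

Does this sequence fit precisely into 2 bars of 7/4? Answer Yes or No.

No

One bar of 7/4 = 14 eighth notes, so 2 bars = 28.
Working in eighth notes: dotted half = 6; dotted quarter note = 3; a full quarter-note triplet (3 notes) (three triplet quarters span one half) = 4; eighth = 1; dotted half rest = 6; dotted half = 6; eighth note = 1.
Sum: 6 + 3 + 4 + 1 + 6 + 6 + 1 = 27.
27 falls short of 28, so the answer is No.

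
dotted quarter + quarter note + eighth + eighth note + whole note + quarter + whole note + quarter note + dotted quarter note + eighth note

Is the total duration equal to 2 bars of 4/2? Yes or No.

No

One bar of 4/2 = 16 eighth notes, so 2 bars = 32.
In eighth notes: dotted quarter = 3; quarter note = 2; eighth = 1; eighth note = 1; whole note = 8; quarter = 2; whole note = 8; quarter note = 2; dotted quarter note = 3; eighth note = 1.
Adding: 3 + 2 + 1 + 1 + 8 + 2 + 8 + 2 + 3 + 1 = 31.
31 falls short of 32, so the answer is No.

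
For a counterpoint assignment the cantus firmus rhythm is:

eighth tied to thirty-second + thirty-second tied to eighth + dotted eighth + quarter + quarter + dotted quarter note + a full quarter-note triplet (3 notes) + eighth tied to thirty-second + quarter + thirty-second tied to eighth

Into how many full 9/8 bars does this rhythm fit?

2

One bar of 9/8 = 36 thirty-second notes.
In thirty-second notes: eighth tied to thirty-second (eighth + thirty-second) = 5; thirty-second tied to eighth (thirty-second + eighth) = 5; dotted eighth = 6; quarter = 8; quarter = 8; dotted quarter note = 12; a full quarter-note triplet (3 notes) (three triplet quarters span one half) = 16; eighth tied to thirty-second (eighth + thirty-second) = 5; quarter = 8; thirty-second tied to eighth (thirty-second + eighth) = 5.
Adding: 5 + 5 + 6 + 8 + 8 + 12 + 16 + 5 + 8 + 5 = 78.
78 ÷ 36 = 2 complete bars with 6 left over.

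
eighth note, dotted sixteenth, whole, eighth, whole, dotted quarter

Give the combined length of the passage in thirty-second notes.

87

Working in thirty-second notes: eighth note = 4; dotted sixteenth = 3; whole = 32; eighth = 4; whole = 32; dotted quarter = 12.
Sum: 4 + 3 + 32 + 4 + 32 + 12 = 87 thirty-second notes.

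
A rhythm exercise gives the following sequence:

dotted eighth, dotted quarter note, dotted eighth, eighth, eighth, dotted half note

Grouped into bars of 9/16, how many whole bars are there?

One bar of 9/16 = 9 sixteenth notes.
Convert each value to sixteenth notes: dotted eighth = 3; dotted quarter note = 6; dotted eighth = 3; eighth = 2; eighth = 2; dotted half note = 12.
Adding: 3 + 6 + 3 + 2 + 2 + 12 = 28.
28 ÷ 9 = 3 complete bars with 1 left over.

3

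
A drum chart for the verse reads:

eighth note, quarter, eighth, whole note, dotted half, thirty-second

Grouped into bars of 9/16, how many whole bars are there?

One bar of 9/16 = 18 thirty-second notes.
In thirty-second notes: eighth note = 4; quarter = 8; eighth = 4; whole note = 32; dotted half = 24; thirty-second = 1.
Altogether 4 + 8 + 4 + 32 + 24 + 1 = 73.
73 ÷ 18 = 4 complete bars with 1 left over.

4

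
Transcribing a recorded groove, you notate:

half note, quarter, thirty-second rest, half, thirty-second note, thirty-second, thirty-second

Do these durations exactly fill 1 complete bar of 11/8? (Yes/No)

Yes

One bar of 11/8 = 44 thirty-second notes.
Express everything in thirty-second notes: half note = 16; quarter = 8; thirty-second rest = 1; half = 16; thirty-second note = 1; thirty-second = 1; thirty-second = 1.
Total: 16 + 8 + 1 + 16 + 1 + 1 + 1 = 44.
44 equals 44, so the answer is Yes.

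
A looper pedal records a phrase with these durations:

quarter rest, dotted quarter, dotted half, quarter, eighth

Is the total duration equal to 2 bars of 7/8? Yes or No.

One bar of 7/8 = 7 eighth notes, so 2 bars = 14.
In eighth notes: quarter rest = 2; dotted quarter = 3; dotted half = 6; quarter = 2; eighth = 1.
Adding: 2 + 3 + 6 + 2 + 1 = 14.
14 equals 14, so the answer is Yes.

Yes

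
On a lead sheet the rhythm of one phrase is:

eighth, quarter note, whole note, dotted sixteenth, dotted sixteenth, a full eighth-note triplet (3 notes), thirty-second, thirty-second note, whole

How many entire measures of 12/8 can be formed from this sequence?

1

One bar of 12/8 = 48 thirty-second notes.
Working in thirty-second notes: eighth = 4; quarter note = 8; whole note = 32; dotted sixteenth = 3; dotted sixteenth = 3; a full eighth-note triplet (3 notes) (three triplet eighths span one quarter) = 8; thirty-second = 1; thirty-second note = 1; whole = 32.
Altogether 4 + 8 + 32 + 3 + 3 + 8 + 1 + 1 + 32 = 92.
92 ÷ 48 = 1 complete bar with 44 left over.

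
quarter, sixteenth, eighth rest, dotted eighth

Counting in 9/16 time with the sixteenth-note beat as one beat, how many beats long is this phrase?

One sixteenth-note beat = 2 thirty-second notes.
In thirty-second notes: quarter = 8; sixteenth = 2; eighth rest = 4; dotted eighth = 6.
Total: 8 + 2 + 4 + 6 = 20.
20 ÷ 2 = 10 beats.

10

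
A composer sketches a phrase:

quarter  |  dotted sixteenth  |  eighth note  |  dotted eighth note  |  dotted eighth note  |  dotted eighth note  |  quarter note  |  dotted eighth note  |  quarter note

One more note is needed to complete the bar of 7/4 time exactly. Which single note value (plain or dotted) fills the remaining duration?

The bar of 7/4 = 56 thirty-second notes.
In thirty-second notes: quarter = 8; dotted sixteenth = 3; eighth note = 4; dotted eighth note = 6; dotted eighth note = 6; dotted eighth note = 6; quarter note = 8; dotted eighth note = 6; quarter note = 8.
Adding: 8 + 3 + 4 + 6 + 6 + 6 + 8 + 6 + 8 = 55.
Remaining: 56 − 55 = 1 thirty-second note, which is a thirty-second note.

thirty-second note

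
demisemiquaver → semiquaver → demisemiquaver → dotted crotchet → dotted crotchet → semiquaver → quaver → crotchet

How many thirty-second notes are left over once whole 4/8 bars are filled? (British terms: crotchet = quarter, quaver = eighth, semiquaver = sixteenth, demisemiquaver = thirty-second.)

One bar of 4/8 = 16 thirty-second notes.
Convert each value to thirty-second notes: demisemiquaver = 1; semiquaver = 2; demisemiquaver = 1; dotted crotchet = 12; dotted crotchet = 12; semiquaver = 2; quaver = 4; crotchet = 8.
Altogether 1 + 2 + 1 + 12 + 12 + 2 + 4 + 8 = 42.
42 ÷ 16 = 2 complete bars with 10 thirty-second notes remaining.

10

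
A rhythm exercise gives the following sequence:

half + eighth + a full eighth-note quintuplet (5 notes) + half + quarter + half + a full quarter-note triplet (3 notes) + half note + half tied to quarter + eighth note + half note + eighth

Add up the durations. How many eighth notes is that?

Express everything in eighth notes: half = 4; eighth = 1; a full eighth-note quintuplet (5 notes) (five quintuplet eighths span one half) = 4; half = 4; quarter = 2; half = 4; a full quarter-note triplet (3 notes) (three triplet quarters span one half) = 4; half note = 4; half tied to quarter (half + quarter) = 6; eighth note = 1; half note = 4; eighth = 1.
Altogether 4 + 1 + 4 + 4 + 2 + 4 + 4 + 4 + 6 + 1 + 4 + 1 = 39 eighth notes.

39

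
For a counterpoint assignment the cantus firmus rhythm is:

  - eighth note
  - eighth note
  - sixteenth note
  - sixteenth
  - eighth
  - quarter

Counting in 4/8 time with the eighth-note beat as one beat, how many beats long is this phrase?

One eighth-note beat = 2 sixteenth notes.
Working in sixteenth notes: eighth note = 2; eighth note = 2; sixteenth note = 1; sixteenth = 1; eighth = 2; quarter = 4.
Altogether 2 + 2 + 1 + 1 + 2 + 4 = 12.
12 ÷ 2 = 6 beats.

6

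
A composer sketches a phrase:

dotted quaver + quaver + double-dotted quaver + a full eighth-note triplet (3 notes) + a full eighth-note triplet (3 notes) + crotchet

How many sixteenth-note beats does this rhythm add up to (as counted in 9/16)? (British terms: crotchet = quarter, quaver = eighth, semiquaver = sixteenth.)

20.5

One sixteenth-note beat = 2 thirty-second notes.
Working in thirty-second notes: dotted quaver = 6; quaver = 4; double-dotted quaver = 7; a full eighth-note triplet (3 notes) (three triplet eighths span one quarter) = 8; a full eighth-note triplet (3 notes) (three triplet eighths span one quarter) = 8; crotchet = 8.
Sum: 6 + 4 + 7 + 8 + 8 + 8 = 41.
41 ÷ 2 = 20.5 beats.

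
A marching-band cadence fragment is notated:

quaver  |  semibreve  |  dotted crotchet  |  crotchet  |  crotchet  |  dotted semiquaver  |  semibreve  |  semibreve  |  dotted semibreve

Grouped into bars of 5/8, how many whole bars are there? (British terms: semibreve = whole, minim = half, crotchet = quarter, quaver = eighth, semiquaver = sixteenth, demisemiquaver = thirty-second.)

One bar of 5/8 = 20 thirty-second notes.
In thirty-second notes: quaver = 4; semibreve = 32; dotted crotchet = 12; crotchet = 8; crotchet = 8; dotted semiquaver = 3; semibreve = 32; semibreve = 32; dotted semibreve = 48.
Adding: 4 + 32 + 12 + 8 + 8 + 3 + 32 + 32 + 48 = 179.
179 ÷ 20 = 8 complete bars with 19 left over.

8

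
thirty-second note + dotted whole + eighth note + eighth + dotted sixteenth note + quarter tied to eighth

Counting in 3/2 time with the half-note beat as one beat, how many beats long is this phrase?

One half-note beat = 16 thirty-second notes.
In thirty-second notes: thirty-second note = 1; dotted whole = 48; eighth note = 4; eighth = 4; dotted sixteenth note = 3; quarter tied to eighth (quarter + eighth) = 12.
Total: 1 + 48 + 4 + 4 + 3 + 12 = 72.
72 ÷ 16 = 4.5 beats.

4.5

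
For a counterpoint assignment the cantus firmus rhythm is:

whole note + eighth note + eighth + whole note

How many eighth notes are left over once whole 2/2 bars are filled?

One bar of 2/2 = 8 eighth notes.
Each duration in eighth notes: whole note = 8; eighth note = 1; eighth = 1; whole note = 8.
Total: 8 + 1 + 1 + 8 = 18.
18 ÷ 8 = 2 complete bars with 2 eighth notes remaining.

2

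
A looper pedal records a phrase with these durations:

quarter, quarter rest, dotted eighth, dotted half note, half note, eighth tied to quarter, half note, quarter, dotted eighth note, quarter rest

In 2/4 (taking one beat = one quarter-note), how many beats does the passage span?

14

One quarter-note beat = 4 sixteenth notes.
Each duration in sixteenth notes: quarter = 4; quarter rest = 4; dotted eighth = 3; dotted half note = 12; half note = 8; eighth tied to quarter (eighth + quarter) = 6; half note = 8; quarter = 4; dotted eighth note = 3; quarter rest = 4.
Total: 4 + 4 + 3 + 12 + 8 + 6 + 8 + 4 + 3 + 4 = 56.
56 ÷ 4 = 14 beats.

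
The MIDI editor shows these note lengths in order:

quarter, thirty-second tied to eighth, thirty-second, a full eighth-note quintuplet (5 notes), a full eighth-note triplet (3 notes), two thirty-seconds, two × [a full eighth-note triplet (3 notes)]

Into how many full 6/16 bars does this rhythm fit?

One bar of 6/16 = 12 thirty-second notes.
In thirty-second notes: quarter = 8; thirty-second tied to eighth (thirty-second + eighth) = 5; thirty-second = 1; a full eighth-note quintuplet (5 notes) (five quintuplet eighths span one half) = 16; a full eighth-note triplet (3 notes) (three triplet eighths span one quarter) = 8; thirty-second = 1; thirty-second = 1; a full eighth-note triplet (3 notes) (three triplet eighths span one quarter) = 8; a full eighth-note triplet (3 notes) (three triplet eighths span one quarter) = 8.
Altogether 8 + 5 + 1 + 16 + 8 + 1 + 1 + 8 + 8 = 56.
56 ÷ 12 = 4 complete bars with 8 left over.

4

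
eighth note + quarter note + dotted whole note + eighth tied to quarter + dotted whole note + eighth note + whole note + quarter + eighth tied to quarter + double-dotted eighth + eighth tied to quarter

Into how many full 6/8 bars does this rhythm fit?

8

One bar of 6/8 = 24 thirty-second notes.
Working in thirty-second notes: eighth note = 4; quarter note = 8; dotted whole note = 48; eighth tied to quarter (eighth + quarter) = 12; dotted whole note = 48; eighth note = 4; whole note = 32; quarter = 8; eighth tied to quarter (eighth + quarter) = 12; double-dotted eighth = 7; eighth tied to quarter (eighth + quarter) = 12.
Sum: 4 + 8 + 48 + 12 + 48 + 4 + 32 + 8 + 12 + 7 + 12 = 195.
195 ÷ 24 = 8 complete bars with 3 left over.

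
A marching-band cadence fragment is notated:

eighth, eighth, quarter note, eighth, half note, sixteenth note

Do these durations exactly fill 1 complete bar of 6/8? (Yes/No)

No

One bar of 6/8 = 12 sixteenth notes.
Convert each value to sixteenth notes: eighth = 2; eighth = 2; quarter note = 4; eighth = 2; half note = 8; sixteenth note = 1.
Altogether 2 + 2 + 4 + 2 + 8 + 1 = 19.
19 exceeds 12, so the answer is No.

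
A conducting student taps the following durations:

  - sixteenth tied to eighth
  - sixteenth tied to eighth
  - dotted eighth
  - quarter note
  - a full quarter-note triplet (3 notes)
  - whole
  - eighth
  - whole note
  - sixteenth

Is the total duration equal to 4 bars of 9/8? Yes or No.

No

One bar of 9/8 = 18 sixteenth notes, so 4 bars = 72.
Working in sixteenth notes: sixteenth tied to eighth (sixteenth + eighth) = 3; sixteenth tied to eighth (sixteenth + eighth) = 3; dotted eighth = 3; quarter note = 4; a full quarter-note triplet (3 notes) (three triplet quarters span one half) = 8; whole = 16; eighth = 2; whole note = 16; sixteenth = 1.
Total: 3 + 3 + 3 + 4 + 8 + 16 + 2 + 16 + 1 = 56.
56 falls short of 72, so the answer is No.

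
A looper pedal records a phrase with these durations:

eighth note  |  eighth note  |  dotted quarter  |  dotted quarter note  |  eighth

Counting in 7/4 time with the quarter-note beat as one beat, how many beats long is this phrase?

One quarter-note beat = 2 eighth notes.
Convert each value to eighth notes: eighth note = 1; eighth note = 1; dotted quarter = 3; dotted quarter note = 3; eighth = 1.
Altogether 1 + 1 + 3 + 3 + 1 = 9.
9 ÷ 2 = 4.5 beats.

4.5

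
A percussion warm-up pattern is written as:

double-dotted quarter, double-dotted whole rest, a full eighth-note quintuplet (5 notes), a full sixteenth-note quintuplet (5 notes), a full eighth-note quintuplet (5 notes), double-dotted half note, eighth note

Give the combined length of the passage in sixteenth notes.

71

Express everything in sixteenth notes: double-dotted quarter = 7; double-dotted whole rest = 28; a full eighth-note quintuplet (5 notes) (five quintuplet eighths span one half) = 8; a full sixteenth-note quintuplet (5 notes) (five quintuplet sixteenths span one quarter) = 4; a full eighth-note quintuplet (5 notes) (five quintuplet eighths span one half) = 8; double-dotted half note = 14; eighth note = 2.
Altogether 7 + 28 + 8 + 4 + 8 + 14 + 2 = 71 sixteenth notes.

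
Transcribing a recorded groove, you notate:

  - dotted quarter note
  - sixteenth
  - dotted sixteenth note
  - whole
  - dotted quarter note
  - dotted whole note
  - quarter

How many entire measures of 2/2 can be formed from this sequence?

One bar of 2/2 = 32 thirty-second notes.
Working in thirty-second notes: dotted quarter note = 12; sixteenth = 2; dotted sixteenth note = 3; whole = 32; dotted quarter note = 12; dotted whole note = 48; quarter = 8.
Adding: 12 + 2 + 3 + 32 + 12 + 48 + 8 = 117.
117 ÷ 32 = 3 complete bars with 21 left over.

3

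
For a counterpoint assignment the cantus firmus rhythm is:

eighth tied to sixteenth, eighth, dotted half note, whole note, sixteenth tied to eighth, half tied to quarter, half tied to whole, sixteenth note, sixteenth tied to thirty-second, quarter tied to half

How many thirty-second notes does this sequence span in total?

Working in thirty-second notes: eighth tied to sixteenth (eighth + sixteenth) = 6; eighth = 4; dotted half note = 24; whole note = 32; sixteenth tied to eighth (sixteenth + eighth) = 6; half tied to quarter (half + quarter) = 24; half tied to whole (half + whole) = 48; sixteenth note = 2; sixteenth tied to thirty-second (sixteenth + thirty-second) = 3; quarter tied to half (quarter + half) = 24.
Adding: 6 + 4 + 24 + 32 + 6 + 24 + 48 + 2 + 3 + 24 = 173 thirty-second notes.

173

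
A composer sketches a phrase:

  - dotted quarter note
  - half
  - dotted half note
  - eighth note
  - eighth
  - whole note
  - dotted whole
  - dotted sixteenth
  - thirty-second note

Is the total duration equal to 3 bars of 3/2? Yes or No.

One bar of 3/2 = 48 thirty-second notes, so 3 bars = 144.
Working in thirty-second notes: dotted quarter note = 12; half = 16; dotted half note = 24; eighth note = 4; eighth = 4; whole note = 32; dotted whole = 48; dotted sixteenth = 3; thirty-second note = 1.
Altogether 12 + 16 + 24 + 4 + 4 + 32 + 48 + 3 + 1 = 144.
144 equals 144, so the answer is Yes.

Yes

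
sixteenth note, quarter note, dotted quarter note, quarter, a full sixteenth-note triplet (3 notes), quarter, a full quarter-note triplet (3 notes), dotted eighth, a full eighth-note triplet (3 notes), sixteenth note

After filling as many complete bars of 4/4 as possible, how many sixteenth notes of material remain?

One bar of 4/4 = 16 sixteenth notes.
Working in sixteenth notes: sixteenth note = 1; quarter note = 4; dotted quarter note = 6; quarter = 4; a full sixteenth-note triplet (3 notes) (three triplet sixteenths span one eighth) = 2; quarter = 4; a full quarter-note triplet (3 notes) (three triplet quarters span one half) = 8; dotted eighth = 3; a full eighth-note triplet (3 notes) (three triplet eighths span one quarter) = 4; sixteenth note = 1.
Total: 1 + 4 + 6 + 4 + 2 + 4 + 8 + 3 + 4 + 1 = 37.
37 ÷ 16 = 2 complete bars with 5 sixteenth notes remaining.

5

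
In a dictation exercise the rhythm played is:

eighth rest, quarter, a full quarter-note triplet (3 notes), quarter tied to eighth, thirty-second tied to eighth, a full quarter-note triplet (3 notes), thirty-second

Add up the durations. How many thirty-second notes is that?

Express everything in thirty-second notes: eighth rest = 4; quarter = 8; a full quarter-note triplet (3 notes) (three triplet quarters span one half) = 16; quarter tied to eighth (quarter + eighth) = 12; thirty-second tied to eighth (thirty-second + eighth) = 5; a full quarter-note triplet (3 notes) (three triplet quarters span one half) = 16; thirty-second = 1.
Adding: 4 + 8 + 16 + 12 + 5 + 16 + 1 = 62 thirty-second notes.

62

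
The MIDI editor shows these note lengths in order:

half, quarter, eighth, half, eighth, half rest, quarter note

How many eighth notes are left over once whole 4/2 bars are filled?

2

One bar of 4/2 = 16 eighth notes.
Each duration in eighth notes: half = 4; quarter = 2; eighth = 1; half = 4; eighth = 1; half rest = 4; quarter note = 2.
Total: 4 + 2 + 1 + 4 + 1 + 4 + 2 = 18.
18 ÷ 16 = 1 complete bar with 2 eighth notes remaining.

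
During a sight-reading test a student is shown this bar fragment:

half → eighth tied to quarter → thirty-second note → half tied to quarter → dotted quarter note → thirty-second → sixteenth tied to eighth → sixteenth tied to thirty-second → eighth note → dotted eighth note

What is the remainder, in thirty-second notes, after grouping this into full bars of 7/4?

One bar of 7/4 = 56 thirty-second notes.
Convert each value to thirty-second notes: half = 16; eighth tied to quarter (eighth + quarter) = 12; thirty-second note = 1; half tied to quarter (half + quarter) = 24; dotted quarter note = 12; thirty-second = 1; sixteenth tied to eighth (sixteenth + eighth) = 6; sixteenth tied to thirty-second (sixteenth + thirty-second) = 3; eighth note = 4; dotted eighth note = 6.
Altogether 16 + 12 + 1 + 24 + 12 + 1 + 6 + 3 + 4 + 6 = 85.
85 ÷ 56 = 1 complete bar with 29 thirty-second notes remaining.

29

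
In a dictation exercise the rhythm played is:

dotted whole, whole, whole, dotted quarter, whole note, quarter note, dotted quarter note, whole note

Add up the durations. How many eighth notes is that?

52

Express everything in eighth notes: dotted whole = 12; whole = 8; whole = 8; dotted quarter = 3; whole note = 8; quarter note = 2; dotted quarter note = 3; whole note = 8.
Sum: 12 + 8 + 8 + 3 + 8 + 2 + 3 + 8 = 52 eighth notes.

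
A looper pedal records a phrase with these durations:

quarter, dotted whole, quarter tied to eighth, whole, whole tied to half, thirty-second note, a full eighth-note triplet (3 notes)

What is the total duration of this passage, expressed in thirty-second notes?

Working in thirty-second notes: quarter = 8; dotted whole = 48; quarter tied to eighth (quarter + eighth) = 12; whole = 32; whole tied to half (whole + half) = 48; thirty-second note = 1; a full eighth-note triplet (3 notes) (three triplet eighths span one quarter) = 8.
Altogether 8 + 48 + 12 + 32 + 48 + 1 + 8 = 157 thirty-second notes.

157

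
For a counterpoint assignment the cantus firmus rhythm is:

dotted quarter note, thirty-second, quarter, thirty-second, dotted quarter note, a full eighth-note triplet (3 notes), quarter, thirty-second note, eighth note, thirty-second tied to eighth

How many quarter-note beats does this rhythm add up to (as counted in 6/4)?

7.5

One quarter-note beat = 8 thirty-second notes.
In thirty-second notes: dotted quarter note = 12; thirty-second = 1; quarter = 8; thirty-second = 1; dotted quarter note = 12; a full eighth-note triplet (3 notes) (three triplet eighths span one quarter) = 8; quarter = 8; thirty-second note = 1; eighth note = 4; thirty-second tied to eighth (thirty-second + eighth) = 5.
Total: 12 + 1 + 8 + 1 + 12 + 8 + 8 + 1 + 4 + 5 = 60.
60 ÷ 8 = 7.5 beats.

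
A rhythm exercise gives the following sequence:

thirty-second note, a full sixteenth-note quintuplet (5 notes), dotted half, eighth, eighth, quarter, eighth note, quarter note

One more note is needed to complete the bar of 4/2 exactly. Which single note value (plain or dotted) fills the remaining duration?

The bar of 4/2 = 64 thirty-second notes.
Convert each value to thirty-second notes: thirty-second note = 1; a full sixteenth-note quintuplet (5 notes) (five quintuplet sixteenths span one quarter) = 8; dotted half = 24; eighth = 4; eighth = 4; quarter = 8; eighth note = 4; quarter note = 8.
Total: 1 + 8 + 24 + 4 + 4 + 8 + 4 + 8 = 61.
Remaining: 64 − 61 = 3 thirty-second notes, which is a dotted sixteenth note.

dotted sixteenth note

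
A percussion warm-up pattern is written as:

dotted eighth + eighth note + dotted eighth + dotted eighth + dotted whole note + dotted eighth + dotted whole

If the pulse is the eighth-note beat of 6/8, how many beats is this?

One eighth-note beat = 2 sixteenth notes.
Express everything in sixteenth notes: dotted eighth = 3; eighth note = 2; dotted eighth = 3; dotted eighth = 3; dotted whole note = 24; dotted eighth = 3; dotted whole = 24.
Total: 3 + 2 + 3 + 3 + 24 + 3 + 24 = 62.
62 ÷ 2 = 31 beats.

31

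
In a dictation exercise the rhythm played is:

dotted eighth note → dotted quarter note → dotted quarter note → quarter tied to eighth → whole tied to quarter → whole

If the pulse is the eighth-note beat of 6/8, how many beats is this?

28.5

One eighth-note beat = 2 sixteenth notes.
In sixteenth notes: dotted eighth note = 3; dotted quarter note = 6; dotted quarter note = 6; quarter tied to eighth (quarter + eighth) = 6; whole tied to quarter (whole + quarter) = 20; whole = 16.
Sum: 3 + 6 + 6 + 6 + 20 + 16 = 57.
57 ÷ 2 = 28.5 beats.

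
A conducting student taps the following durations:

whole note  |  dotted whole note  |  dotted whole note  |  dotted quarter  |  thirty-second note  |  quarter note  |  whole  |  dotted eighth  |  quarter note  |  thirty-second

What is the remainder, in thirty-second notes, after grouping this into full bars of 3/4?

4

One bar of 3/4 = 24 thirty-second notes.
Working in thirty-second notes: whole note = 32; dotted whole note = 48; dotted whole note = 48; dotted quarter = 12; thirty-second note = 1; quarter note = 8; whole = 32; dotted eighth = 6; quarter note = 8; thirty-second = 1.
Adding: 32 + 48 + 48 + 12 + 1 + 8 + 32 + 6 + 8 + 1 = 196.
196 ÷ 24 = 8 complete bars with 4 thirty-second notes remaining.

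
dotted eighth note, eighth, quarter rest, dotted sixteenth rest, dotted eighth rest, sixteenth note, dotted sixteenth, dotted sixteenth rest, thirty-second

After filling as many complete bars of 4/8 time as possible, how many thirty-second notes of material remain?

One bar of 4/8 = 16 thirty-second notes.
Each duration in thirty-second notes: dotted eighth note = 6; eighth = 4; quarter rest = 8; dotted sixteenth rest = 3; dotted eighth rest = 6; sixteenth note = 2; dotted sixteenth = 3; dotted sixteenth rest = 3; thirty-second = 1.
Sum: 6 + 4 + 8 + 3 + 6 + 2 + 3 + 3 + 1 = 36.
36 ÷ 16 = 2 complete bars with 4 thirty-second notes remaining.

4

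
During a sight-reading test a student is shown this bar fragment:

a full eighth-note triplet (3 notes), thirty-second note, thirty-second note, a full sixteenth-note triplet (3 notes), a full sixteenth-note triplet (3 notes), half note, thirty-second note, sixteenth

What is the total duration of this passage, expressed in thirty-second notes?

37

Each duration in thirty-second notes: a full eighth-note triplet (3 notes) (three triplet eighths span one quarter) = 8; thirty-second note = 1; thirty-second note = 1; a full sixteenth-note triplet (3 notes) (three triplet sixteenths span one eighth) = 4; a full sixteenth-note triplet (3 notes) (three triplet sixteenths span one eighth) = 4; half note = 16; thirty-second note = 1; sixteenth = 2.
Adding: 8 + 1 + 1 + 4 + 4 + 16 + 1 + 2 = 37 thirty-second notes.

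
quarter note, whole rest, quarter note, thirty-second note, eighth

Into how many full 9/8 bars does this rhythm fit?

One bar of 9/8 = 36 thirty-second notes.
Each duration in thirty-second notes: quarter note = 8; whole rest = 32; quarter note = 8; thirty-second note = 1; eighth = 4.
Adding: 8 + 32 + 8 + 1 + 4 = 53.
53 ÷ 36 = 1 complete bar with 17 left over.

1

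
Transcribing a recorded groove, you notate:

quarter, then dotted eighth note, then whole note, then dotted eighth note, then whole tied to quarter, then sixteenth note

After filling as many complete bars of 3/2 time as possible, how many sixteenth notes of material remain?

23

One bar of 3/2 = 24 sixteenth notes.
Each duration in sixteenth notes: quarter = 4; dotted eighth note = 3; whole note = 16; dotted eighth note = 3; whole tied to quarter (whole + quarter) = 20; sixteenth note = 1.
Altogether 4 + 3 + 16 + 3 + 20 + 1 = 47.
47 ÷ 24 = 1 complete bar with 23 sixteenth notes remaining.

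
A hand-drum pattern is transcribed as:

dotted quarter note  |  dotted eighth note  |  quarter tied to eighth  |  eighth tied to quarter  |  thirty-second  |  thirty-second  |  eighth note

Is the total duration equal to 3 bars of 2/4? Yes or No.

One bar of 2/4 = 16 thirty-second notes, so 3 bars = 48.
Express everything in thirty-second notes: dotted quarter note = 12; dotted eighth note = 6; quarter tied to eighth (quarter + eighth) = 12; eighth tied to quarter (eighth + quarter) = 12; thirty-second = 1; thirty-second = 1; eighth note = 4.
Total: 12 + 6 + 12 + 12 + 1 + 1 + 4 = 48.
48 equals 48, so the answer is Yes.

Yes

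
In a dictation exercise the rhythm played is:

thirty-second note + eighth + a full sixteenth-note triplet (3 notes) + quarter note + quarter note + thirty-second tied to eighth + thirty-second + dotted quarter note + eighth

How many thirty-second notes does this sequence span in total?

Each duration in thirty-second notes: thirty-second note = 1; eighth = 4; a full sixteenth-note triplet (3 notes) (three triplet sixteenths span one eighth) = 4; quarter note = 8; quarter note = 8; thirty-second tied to eighth (thirty-second + eighth) = 5; thirty-second = 1; dotted quarter note = 12; eighth = 4.
Adding: 1 + 4 + 4 + 8 + 8 + 5 + 1 + 12 + 4 = 47 thirty-second notes.

47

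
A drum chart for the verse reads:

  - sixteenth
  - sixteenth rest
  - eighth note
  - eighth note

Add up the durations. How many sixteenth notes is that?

In sixteenth notes: sixteenth = 1; sixteenth rest = 1; eighth note = 2; eighth note = 2.
Adding: 1 + 1 + 2 + 2 = 6 sixteenth notes.

6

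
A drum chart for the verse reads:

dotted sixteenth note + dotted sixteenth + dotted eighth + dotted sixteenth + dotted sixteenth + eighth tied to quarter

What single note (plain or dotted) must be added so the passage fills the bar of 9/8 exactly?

The bar of 9/8 = 36 thirty-second notes.
Convert each value to thirty-second notes: dotted sixteenth note = 3; dotted sixteenth = 3; dotted eighth = 6; dotted sixteenth = 3; dotted sixteenth = 3; eighth tied to quarter (eighth + quarter) = 12.
Sum: 3 + 3 + 6 + 3 + 3 + 12 = 30.
Remaining: 36 − 30 = 6 thirty-second notes, which is a dotted eighth note.

dotted eighth note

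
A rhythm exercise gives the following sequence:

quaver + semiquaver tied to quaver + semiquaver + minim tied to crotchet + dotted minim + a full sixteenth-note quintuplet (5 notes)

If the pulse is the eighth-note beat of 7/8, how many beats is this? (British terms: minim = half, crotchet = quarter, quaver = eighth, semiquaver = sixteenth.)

17

One eighth-note beat = 2 sixteenth notes.
Convert each value to sixteenth notes: quaver = 2; semiquaver tied to quaver (semiquaver + quaver) = 3; semiquaver = 1; minim tied to crotchet (minim + crotchet) = 12; dotted minim = 12; a full sixteenth-note quintuplet (5 notes) (five quintuplet sixteenths span one quarter) = 4.
Altogether 2 + 3 + 1 + 12 + 12 + 4 = 34.
34 ÷ 2 = 17 beats.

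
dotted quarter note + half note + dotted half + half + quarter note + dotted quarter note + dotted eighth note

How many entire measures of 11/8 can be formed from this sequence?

2

One bar of 11/8 = 22 sixteenth notes.
Express everything in sixteenth notes: dotted quarter note = 6; half note = 8; dotted half = 12; half = 8; quarter note = 4; dotted quarter note = 6; dotted eighth note = 3.
Altogether 6 + 8 + 12 + 8 + 4 + 6 + 3 = 47.
47 ÷ 22 = 2 complete bars with 3 left over.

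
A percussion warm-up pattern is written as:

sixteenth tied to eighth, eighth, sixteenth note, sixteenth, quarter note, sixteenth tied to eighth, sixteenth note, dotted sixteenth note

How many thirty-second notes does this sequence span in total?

In thirty-second notes: sixteenth tied to eighth (sixteenth + eighth) = 6; eighth = 4; sixteenth note = 2; sixteenth = 2; quarter note = 8; sixteenth tied to eighth (sixteenth + eighth) = 6; sixteenth note = 2; dotted sixteenth note = 3.
Sum: 6 + 4 + 2 + 2 + 8 + 6 + 2 + 3 = 33 thirty-second notes.

33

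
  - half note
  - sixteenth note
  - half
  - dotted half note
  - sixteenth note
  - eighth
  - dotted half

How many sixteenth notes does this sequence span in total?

44

Working in sixteenth notes: half note = 8; sixteenth note = 1; half = 8; dotted half note = 12; sixteenth note = 1; eighth = 2; dotted half = 12.
Altogether 8 + 1 + 8 + 12 + 1 + 2 + 12 = 44 sixteenth notes.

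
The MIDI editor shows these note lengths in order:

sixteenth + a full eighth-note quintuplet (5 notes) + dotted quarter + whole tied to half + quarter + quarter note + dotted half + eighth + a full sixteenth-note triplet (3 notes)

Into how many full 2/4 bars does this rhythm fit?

7

One bar of 2/4 = 8 sixteenth notes.
Express everything in sixteenth notes: sixteenth = 1; a full eighth-note quintuplet (5 notes) (five quintuplet eighths span one half) = 8; dotted quarter = 6; whole tied to half (whole + half) = 24; quarter = 4; quarter note = 4; dotted half = 12; eighth = 2; a full sixteenth-note triplet (3 notes) (three triplet sixteenths span one eighth) = 2.
Sum: 1 + 8 + 6 + 24 + 4 + 4 + 12 + 2 + 2 = 63.
63 ÷ 8 = 7 complete bars with 7 left over.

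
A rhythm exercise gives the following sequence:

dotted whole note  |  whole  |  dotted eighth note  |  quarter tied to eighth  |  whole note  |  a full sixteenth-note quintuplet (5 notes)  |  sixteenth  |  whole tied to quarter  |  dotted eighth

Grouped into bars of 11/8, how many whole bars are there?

4

One bar of 11/8 = 22 sixteenth notes.
Working in sixteenth notes: dotted whole note = 24; whole = 16; dotted eighth note = 3; quarter tied to eighth (quarter + eighth) = 6; whole note = 16; a full sixteenth-note quintuplet (5 notes) (five quintuplet sixteenths span one quarter) = 4; sixteenth = 1; whole tied to quarter (whole + quarter) = 20; dotted eighth = 3.
Total: 24 + 16 + 3 + 6 + 16 + 4 + 1 + 20 + 3 = 93.
93 ÷ 22 = 4 complete bars with 5 left over.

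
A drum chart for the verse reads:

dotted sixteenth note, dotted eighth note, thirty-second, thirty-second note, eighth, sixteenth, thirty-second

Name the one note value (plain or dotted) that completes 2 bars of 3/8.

dotted eighth note

2 bars of 3/8 = 24 thirty-second notes.
Each duration in thirty-second notes: dotted sixteenth note = 3; dotted eighth note = 6; thirty-second = 1; thirty-second note = 1; eighth = 4; sixteenth = 2; thirty-second = 1.
Total: 3 + 6 + 1 + 1 + 4 + 2 + 1 = 18.
Remaining: 24 − 18 = 6 thirty-second notes, which is a dotted eighth note.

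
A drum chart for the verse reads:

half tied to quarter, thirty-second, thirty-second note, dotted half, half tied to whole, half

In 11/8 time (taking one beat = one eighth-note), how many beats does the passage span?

One eighth-note beat = 4 thirty-second notes.
In thirty-second notes: half tied to quarter (half + quarter) = 24; thirty-second = 1; thirty-second note = 1; dotted half = 24; half tied to whole (half + whole) = 48; half = 16.
Total: 24 + 1 + 1 + 24 + 48 + 16 = 114.
114 ÷ 4 = 28.5 beats.

28.5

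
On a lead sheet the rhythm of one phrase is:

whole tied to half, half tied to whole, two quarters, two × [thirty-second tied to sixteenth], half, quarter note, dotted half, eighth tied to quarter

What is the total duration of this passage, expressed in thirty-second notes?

178

Convert each value to thirty-second notes: whole tied to half (whole + half) = 48; half tied to whole (half + whole) = 48; quarter = 8; quarter = 8; thirty-second tied to sixteenth (thirty-second + sixteenth) = 3; thirty-second tied to sixteenth (thirty-second + sixteenth) = 3; half = 16; quarter note = 8; dotted half = 24; eighth tied to quarter (eighth + quarter) = 12.
Altogether 48 + 48 + 8 + 8 + 3 + 3 + 16 + 8 + 24 + 12 = 178 thirty-second notes.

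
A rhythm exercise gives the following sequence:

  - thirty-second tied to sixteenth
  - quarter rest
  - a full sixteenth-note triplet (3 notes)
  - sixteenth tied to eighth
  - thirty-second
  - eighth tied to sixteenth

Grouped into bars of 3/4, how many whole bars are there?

1

One bar of 3/4 = 24 thirty-second notes.
In thirty-second notes: thirty-second tied to sixteenth (thirty-second + sixteenth) = 3; quarter rest = 8; a full sixteenth-note triplet (3 notes) (three triplet sixteenths span one eighth) = 4; sixteenth tied to eighth (sixteenth + eighth) = 6; thirty-second = 1; eighth tied to sixteenth (eighth + sixteenth) = 6.
Total: 3 + 8 + 4 + 6 + 1 + 6 = 28.
28 ÷ 24 = 1 complete bar with 4 left over.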